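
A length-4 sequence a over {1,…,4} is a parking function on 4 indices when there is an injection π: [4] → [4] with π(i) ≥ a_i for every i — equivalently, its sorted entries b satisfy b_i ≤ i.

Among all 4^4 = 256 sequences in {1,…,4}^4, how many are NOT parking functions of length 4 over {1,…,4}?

131

|PF(4,4)| = 1·5^3 = 1·125 = 125 (Konheim–Weiss)
E.g. (4,4,3,3) → sorted (3,3,4,4): b_1=3>1, not a PF.
So 256 − 125 = 131 fail.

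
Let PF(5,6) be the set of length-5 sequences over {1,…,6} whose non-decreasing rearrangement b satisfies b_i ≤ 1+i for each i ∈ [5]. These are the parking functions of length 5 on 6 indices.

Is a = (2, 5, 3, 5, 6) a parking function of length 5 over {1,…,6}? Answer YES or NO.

NO

Order a: b = (2, 3, 5, 5, 6).
  b_1=2 ≤ 2
  b_2=3 ≤ 3
  b_3=5 > 4
  fails at i=3 ⇒ NO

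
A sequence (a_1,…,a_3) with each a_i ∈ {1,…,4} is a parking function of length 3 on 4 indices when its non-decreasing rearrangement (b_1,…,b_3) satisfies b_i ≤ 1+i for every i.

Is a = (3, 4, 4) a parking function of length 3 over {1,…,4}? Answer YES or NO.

Rearranged: b = (3, 4, 4).
  b_1=3 > 2
  fails at i=1 ⇒ NO

NO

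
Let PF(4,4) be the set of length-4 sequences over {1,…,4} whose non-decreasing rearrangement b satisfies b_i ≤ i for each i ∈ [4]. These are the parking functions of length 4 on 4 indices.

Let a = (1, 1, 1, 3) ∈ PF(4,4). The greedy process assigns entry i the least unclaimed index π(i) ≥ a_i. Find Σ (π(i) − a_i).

4

Σπ = 10 ({1..4} each once); Σa = 1+1+1+3 = 6; disp = 10−6 = 4.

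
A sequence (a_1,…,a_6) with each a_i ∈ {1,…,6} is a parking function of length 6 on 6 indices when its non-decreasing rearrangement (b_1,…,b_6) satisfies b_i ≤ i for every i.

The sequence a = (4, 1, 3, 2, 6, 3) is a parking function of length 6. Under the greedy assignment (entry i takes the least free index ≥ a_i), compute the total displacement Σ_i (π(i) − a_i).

2

Σπ = 21 ({1..6} each once); Σa = 4+1+3+2+6+3 = 19; disp = 21−19 = 2.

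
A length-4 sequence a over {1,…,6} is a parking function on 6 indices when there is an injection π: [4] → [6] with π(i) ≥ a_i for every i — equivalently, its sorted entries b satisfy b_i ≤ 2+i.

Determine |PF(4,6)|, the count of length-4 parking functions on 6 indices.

|PF| = 3·7^3 = 3 · 343 = 1029 (Pollak)
Check (1,4,1,1) → sorted (1,1,1,4): b_i ≤ 2+i ∀i, a PF.

1029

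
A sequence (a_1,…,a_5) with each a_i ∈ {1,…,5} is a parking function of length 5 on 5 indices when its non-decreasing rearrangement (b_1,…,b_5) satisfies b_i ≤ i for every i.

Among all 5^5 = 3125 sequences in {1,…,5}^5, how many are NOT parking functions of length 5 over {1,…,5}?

Count = 1·6^4 = 1×1296 = 1296 [KW]
E.g. (5,4,2,5,3) → sorted (2,3,4,5,5): b_1=2>1, not a PF.
5^5 − 1296 = 3125 − 1296 = 1829

1829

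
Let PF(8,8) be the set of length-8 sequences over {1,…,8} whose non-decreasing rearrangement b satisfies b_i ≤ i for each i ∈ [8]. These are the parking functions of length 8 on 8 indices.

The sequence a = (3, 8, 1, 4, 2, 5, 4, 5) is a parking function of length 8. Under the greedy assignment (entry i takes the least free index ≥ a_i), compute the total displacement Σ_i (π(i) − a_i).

Σπ = 8·9/2 = 36 (π permutes [8]); Σa = 3+8+1+4+2+5+4+5 = 32; disp = 36−32 = 4.

4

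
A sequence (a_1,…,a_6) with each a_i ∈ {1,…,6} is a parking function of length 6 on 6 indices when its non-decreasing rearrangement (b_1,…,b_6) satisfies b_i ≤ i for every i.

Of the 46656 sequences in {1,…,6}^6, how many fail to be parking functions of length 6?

29849

|PF(6,6)| = (6−6+1)·(6+1)^(6−1) = 1·16807 = 16807 [KW]
One tuple (5,1,6,6,4,6) → sorted (1,4,5,6,6,6): b_2=4>2, not a PF.
6^6 − 16807 = 46656 − 16807 = 29849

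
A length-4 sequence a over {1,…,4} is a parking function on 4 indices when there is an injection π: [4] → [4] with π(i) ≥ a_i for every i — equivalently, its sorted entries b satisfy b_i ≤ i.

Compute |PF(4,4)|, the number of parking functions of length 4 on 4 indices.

|PF(4,4)| = 1·5^3 = 1·125 = 125
Check (2,3,3,1) → sorted (1,2,3,3): b_i ≤ i ∀i, a PF.

125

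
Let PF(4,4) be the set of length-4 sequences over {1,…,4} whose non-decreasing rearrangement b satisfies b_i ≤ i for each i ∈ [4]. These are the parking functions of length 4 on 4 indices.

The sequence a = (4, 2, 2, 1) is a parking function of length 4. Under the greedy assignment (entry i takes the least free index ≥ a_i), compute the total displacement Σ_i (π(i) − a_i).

Σπ = 10 ({1..4} each once); Σa = 4+2+2+1 = 9; disp = 10−9 = 1.

1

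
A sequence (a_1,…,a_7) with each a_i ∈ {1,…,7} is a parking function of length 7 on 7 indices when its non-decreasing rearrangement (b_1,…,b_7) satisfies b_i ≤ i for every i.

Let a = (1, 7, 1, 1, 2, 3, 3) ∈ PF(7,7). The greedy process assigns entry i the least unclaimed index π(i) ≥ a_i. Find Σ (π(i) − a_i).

10

Σπ = 28 ({1..7} each once); Σa = 1+7+1+1+2+3+3 = 18; disp = 28−18 = 10.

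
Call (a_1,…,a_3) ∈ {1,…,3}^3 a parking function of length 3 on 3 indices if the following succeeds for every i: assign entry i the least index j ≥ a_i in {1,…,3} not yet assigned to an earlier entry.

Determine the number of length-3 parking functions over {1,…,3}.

16

|PF| = (3+1−3)·(3+1)^{3−1} = 1×16 = 16
Example (2,2,1) → sorted (1,2,2): b_i ≤ i ∀i, a PF.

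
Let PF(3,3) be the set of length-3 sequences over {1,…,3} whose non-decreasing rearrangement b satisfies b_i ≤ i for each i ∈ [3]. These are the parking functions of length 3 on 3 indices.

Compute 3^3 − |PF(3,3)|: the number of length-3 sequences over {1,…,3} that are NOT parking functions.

Count = (4−3)·4^(3−1) = 1×16 = 16 (Pollak)
One tuple (2,3,2) → sorted (2,2,3): b_1=2>1, not a PF.
So 27 − 16 = 11 fail.

11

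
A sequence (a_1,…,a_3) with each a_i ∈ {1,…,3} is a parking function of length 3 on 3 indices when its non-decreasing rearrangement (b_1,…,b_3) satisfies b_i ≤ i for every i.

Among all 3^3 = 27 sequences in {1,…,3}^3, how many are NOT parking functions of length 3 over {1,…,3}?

|PF(3,3)| = (3+1−3)·(3+1)^{3−1} = 1 · 16 = 16 (Konheim–Weiss)
One tuple (3,3,3) → sorted (3,3,3): b_1=3>1, not a PF.
So 27 − 16 = 11 fail.

11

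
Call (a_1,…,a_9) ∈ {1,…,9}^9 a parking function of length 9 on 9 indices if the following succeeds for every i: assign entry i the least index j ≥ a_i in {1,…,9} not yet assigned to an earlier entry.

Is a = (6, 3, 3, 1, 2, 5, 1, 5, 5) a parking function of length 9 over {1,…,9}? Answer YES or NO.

YES

Sorted: b = (1, 1, 2, 3, 3, 5, 5, 5, 6).
  b_1=1 ≤ 1
  b_2=1 ≤ 2
  b_3=2 ≤ 3
  b_4=3 ≤ 4
  b_5=3 ≤ 5
  b_6=5 ≤ 6
  b_7=5 ≤ 7
  b_8=5 ≤ 8
  b_9=6 ≤ 9
All bounds hold ⇒ YES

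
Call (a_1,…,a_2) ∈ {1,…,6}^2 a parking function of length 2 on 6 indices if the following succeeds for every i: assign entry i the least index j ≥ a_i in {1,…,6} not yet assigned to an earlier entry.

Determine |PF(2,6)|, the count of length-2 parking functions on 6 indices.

35

|PF| = 5·7^1 = 5 · 7 = 35 [KW]
One tuple (6,4) → sorted (4,6): b_i ≤ 4+i ∀i, a PF.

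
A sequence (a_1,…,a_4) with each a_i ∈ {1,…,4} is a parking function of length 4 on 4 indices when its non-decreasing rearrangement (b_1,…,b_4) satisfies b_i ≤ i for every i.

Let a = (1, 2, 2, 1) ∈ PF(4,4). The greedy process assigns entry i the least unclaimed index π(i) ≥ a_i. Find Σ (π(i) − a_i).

Σπ = 10 ({1..4} each once); Σa = 1+2+2+1 = 6; disp = 10−6 = 4.

4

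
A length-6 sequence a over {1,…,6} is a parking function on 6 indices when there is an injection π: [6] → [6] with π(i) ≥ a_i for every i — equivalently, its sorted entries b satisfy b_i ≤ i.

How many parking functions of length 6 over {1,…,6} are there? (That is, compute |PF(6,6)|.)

16807

#PF = (6−6+1)·(6+1)^(6−1) = 1·16807 = 16807 [KW]
Check (1,5,1,3,6,2) → sorted (1,1,2,3,5,6): b_i ≤ i ∀i, a PF.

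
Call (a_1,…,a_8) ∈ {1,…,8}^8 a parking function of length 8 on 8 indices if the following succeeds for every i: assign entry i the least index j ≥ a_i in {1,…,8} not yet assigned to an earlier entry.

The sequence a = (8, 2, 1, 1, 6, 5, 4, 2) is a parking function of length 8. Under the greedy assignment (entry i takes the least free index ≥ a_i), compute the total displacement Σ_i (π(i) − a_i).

7

Σπ = 8·9/2 = 36 (π permutes [8]); Σa = 8+2+1+1+6+5+4+2 = 29; disp = 36−29 = 7.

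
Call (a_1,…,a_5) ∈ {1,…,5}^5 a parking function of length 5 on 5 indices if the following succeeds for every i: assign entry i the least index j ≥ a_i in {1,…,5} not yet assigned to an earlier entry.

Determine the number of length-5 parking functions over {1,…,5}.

1296

|PF(5,5)| = (5+1−5)·(5+1)^{5−1} = 1×1296 = 1296 [KW]
Example (4,1,1,4,2) → sorted (1,1,2,4,4): b_i ≤ i ∀i, a PF.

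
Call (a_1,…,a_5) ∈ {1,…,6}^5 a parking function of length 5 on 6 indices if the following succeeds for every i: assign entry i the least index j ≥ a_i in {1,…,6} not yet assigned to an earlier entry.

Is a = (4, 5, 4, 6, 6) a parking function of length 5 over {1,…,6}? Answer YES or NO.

Order a: b = (4, 4, 5, 6, 6).
  b_1=4 > 2
  fails at i=1 ⇒ NO

NO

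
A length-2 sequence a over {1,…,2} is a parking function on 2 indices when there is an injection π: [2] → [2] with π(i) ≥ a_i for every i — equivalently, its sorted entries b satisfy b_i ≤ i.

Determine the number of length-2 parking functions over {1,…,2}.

3

#PF = (3−2)·3^(2−1) = 1 · 3 = 3 [KW]
Example (2,1) → sorted (1,2): b_i ≤ i ∀i, a PF.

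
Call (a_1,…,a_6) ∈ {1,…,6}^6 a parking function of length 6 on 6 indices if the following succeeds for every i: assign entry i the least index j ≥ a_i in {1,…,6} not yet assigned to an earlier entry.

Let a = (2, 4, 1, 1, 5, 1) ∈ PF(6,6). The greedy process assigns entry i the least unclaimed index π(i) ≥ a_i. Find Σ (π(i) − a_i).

Σπ(i) = 1+…+6 = 21; Σa = 2+4+1+1+5+1 = 14; disp = 21−14 = 7.

7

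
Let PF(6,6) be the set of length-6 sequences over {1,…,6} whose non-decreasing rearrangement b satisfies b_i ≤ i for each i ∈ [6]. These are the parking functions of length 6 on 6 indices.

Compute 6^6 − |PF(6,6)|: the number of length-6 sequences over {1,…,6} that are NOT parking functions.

Count = (6+1−6)·(6+1)^{6−1} = 1 · 16807 = 16807 (Konheim–Weiss)
Check (6,6,3,6,4,5) → sorted (3,4,5,6,6,6): b_1=3>1, not a PF.
Total 46656; non-PF = 46656−16807 = 29849

29849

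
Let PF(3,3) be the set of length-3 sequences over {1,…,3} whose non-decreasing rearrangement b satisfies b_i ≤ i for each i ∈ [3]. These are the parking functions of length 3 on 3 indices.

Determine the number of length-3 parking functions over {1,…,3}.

|PF(3,3)| = (3+1−3)·(3+1)^{3−1} = 1 · 16 = 16 (Pollak)
Example (1,3,1) → sorted (1,1,3): b_i ≤ i ∀i, a PF.

16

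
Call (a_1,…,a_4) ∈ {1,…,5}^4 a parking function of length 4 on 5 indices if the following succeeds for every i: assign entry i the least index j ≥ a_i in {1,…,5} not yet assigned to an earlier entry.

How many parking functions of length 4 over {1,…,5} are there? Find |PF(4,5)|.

Count = (5+1−4)·(5+1)^{4−1} = 2×216 = 432
E.g. (5,2,2,3) → sorted (2,2,3,5): b_i ≤ 1+i ∀i, a PF.

432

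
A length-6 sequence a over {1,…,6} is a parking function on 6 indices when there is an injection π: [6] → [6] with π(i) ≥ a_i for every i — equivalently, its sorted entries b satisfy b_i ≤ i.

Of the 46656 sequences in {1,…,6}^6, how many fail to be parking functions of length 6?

#PF = (6+1−6)·(6+1)^{6−1} = 1 · 16807 = 16807 [KW]
One tuple (2,2,5,6,3,6) → sorted (2,2,3,5,6,6): b_1=2>1, not a PF.
6^6 − 16807 = 46656 − 16807 = 29849

29849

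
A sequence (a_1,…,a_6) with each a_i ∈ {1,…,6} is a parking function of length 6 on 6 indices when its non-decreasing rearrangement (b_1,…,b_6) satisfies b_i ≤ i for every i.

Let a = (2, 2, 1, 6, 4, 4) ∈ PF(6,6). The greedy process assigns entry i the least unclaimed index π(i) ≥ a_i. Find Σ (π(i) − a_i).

Σπ(i) = 1+…+6 = 21; Σa = 2+2+1+6+4+4 = 19; disp = 21−19 = 2.

2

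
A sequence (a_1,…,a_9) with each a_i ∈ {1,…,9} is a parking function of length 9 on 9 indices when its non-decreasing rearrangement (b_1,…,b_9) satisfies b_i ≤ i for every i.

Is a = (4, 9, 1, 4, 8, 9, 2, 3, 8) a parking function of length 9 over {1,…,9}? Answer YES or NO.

Sorted: b = (1, 2, 3, 4, 4, 8, 8, 9, 9).
  b_1=1 ≤ 1
  b_2=2 ≤ 2
  b_3=3 ≤ 3
  b_4=4 ≤ 4
  b_5=4 ≤ 5
  b_6=8 > 6
  fails at i=6 ⇒ NO

NO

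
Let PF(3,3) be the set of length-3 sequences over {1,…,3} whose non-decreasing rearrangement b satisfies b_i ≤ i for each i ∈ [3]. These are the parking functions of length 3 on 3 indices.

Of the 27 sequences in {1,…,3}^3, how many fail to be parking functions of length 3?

11

|PF(3,3)| = 1·4^2 = 1·16 = 16 (Pollak)
E.g. (3,3,1) → sorted (1,3,3): b_2=3>2, not a PF.
Total 27; non-PF = 27−16 = 11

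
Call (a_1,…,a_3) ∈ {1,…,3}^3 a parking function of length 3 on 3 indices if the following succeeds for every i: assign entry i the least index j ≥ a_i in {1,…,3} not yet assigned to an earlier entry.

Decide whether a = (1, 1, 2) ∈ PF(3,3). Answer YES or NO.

Sorted: b = (1, 1, 2).
  b_1=1 ≤ 1
  b_2=1 ≤ 2
  b_3=2 ≤ 3
All bounds hold ⇒ YES

YES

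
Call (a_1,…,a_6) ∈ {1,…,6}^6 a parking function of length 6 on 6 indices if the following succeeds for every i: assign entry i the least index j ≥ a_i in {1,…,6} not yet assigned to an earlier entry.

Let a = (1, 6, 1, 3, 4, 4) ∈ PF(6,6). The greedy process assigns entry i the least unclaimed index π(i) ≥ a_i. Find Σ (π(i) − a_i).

Σπ = 21 ({1..6} each once); Σa = 1+6+1+3+4+4 = 19; disp = 21−19 = 2.

2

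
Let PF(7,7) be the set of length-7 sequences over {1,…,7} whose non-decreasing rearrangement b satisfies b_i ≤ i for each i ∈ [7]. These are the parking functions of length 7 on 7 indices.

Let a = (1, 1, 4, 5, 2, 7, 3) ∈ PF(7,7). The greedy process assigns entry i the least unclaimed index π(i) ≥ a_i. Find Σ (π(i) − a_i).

5

Σπ = 28 ({1..7} each once); Σa = 1+1+4+5+2+7+3 = 23; disp = 28−23 = 5.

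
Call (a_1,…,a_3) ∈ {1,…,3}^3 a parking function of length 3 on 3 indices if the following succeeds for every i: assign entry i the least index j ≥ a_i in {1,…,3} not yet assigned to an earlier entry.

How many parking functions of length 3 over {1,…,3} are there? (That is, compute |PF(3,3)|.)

16

Count = (3+1−3)·(3+1)^{3−1} = 1·16 = 16
One tuple (1,1,2) → sorted (1,1,2): b_i ≤ i ∀i, a PF.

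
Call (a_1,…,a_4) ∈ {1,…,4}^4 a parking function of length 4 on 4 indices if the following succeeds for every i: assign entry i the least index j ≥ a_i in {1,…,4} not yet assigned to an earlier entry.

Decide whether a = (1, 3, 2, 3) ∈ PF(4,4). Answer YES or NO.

YES

Order a: b = (1, 2, 3, 3).
  b_1=1 ≤ 1
  b_2=2 ≤ 2
  b_3=3 ≤ 3
  b_4=3 ≤ 4
All bounds hold ⇒ YES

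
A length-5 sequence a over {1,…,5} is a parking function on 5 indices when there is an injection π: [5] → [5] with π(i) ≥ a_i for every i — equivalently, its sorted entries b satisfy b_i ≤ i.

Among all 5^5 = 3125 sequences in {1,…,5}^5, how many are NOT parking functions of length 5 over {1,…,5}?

1829

|PF(5,5)| = (6−5)·6^(5−1) = 1×1296 = 1296 [KW]
Check (4,4,4,4,3) → sorted (3,4,4,4,4): b_1=3>1, not a PF.
So 3125 − 1296 = 1829 fail.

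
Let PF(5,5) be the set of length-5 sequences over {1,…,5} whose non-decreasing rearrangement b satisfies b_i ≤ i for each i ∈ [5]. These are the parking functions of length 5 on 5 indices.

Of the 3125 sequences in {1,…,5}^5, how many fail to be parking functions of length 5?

|PF| = (5−5+1)·(5+1)^(5−1) = 1×1296 = 1296
Check (2,5,5,5,5) → sorted (2,5,5,5,5): b_1=2>1, not a PF.
5^5 − 1296 = 3125 − 1296 = 1829

1829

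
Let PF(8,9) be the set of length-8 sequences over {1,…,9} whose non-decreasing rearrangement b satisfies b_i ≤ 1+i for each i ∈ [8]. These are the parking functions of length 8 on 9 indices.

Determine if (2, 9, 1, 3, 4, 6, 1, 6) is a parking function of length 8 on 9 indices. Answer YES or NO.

Rearranged: b = (1, 1, 2, 3, 4, 6, 6, 9).
  b_1=1 ≤ 2
  b_2=1 ≤ 3
  b_3=2 ≤ 4
  b_4=3 ≤ 5
  b_5=4 ≤ 6
  b_6=6 ≤ 7
  b_7=6 ≤ 8
  b_8=9 ≤ 9
All bounds hold ⇒ YES

YES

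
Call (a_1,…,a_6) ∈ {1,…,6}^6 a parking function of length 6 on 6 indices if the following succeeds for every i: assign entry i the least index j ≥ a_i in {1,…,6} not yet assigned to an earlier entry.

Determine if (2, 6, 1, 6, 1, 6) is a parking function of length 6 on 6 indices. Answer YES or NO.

NO

Rearranged: b = (1, 1, 2, 6, 6, 6).
  b_1=1 ≤ 1
  b_2=1 ≤ 2
  b_3=2 ≤ 3
  b_4=6 > 4
  fails at i=4 ⇒ NO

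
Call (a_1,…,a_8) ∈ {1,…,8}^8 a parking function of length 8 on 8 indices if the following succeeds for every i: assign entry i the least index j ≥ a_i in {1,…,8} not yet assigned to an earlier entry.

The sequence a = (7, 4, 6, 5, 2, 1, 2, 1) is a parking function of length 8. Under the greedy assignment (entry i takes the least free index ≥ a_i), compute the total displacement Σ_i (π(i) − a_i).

Σπ(i) = 1+…+8 = 36; Σa = 7+4+6+5+2+1+2+1 = 28; disp = 36−28 = 8.

8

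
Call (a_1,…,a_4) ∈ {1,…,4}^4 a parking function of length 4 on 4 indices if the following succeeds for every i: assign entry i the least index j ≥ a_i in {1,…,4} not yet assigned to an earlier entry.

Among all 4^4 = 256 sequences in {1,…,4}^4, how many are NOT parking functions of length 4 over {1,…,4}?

Count = (4−4+1)·(4+1)^(4−1) = 1×125 = 125 (Pollak)
Example (2,4,3,4) → sorted (2,3,4,4): b_1=2>1, not a PF.
Total 256; non-PF = 256−125 = 131

131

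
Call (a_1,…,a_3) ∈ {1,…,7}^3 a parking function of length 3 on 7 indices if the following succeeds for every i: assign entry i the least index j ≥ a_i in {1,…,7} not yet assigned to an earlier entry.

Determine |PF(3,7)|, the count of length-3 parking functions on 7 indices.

Count = (8−3)·8^(3−1) = 5·64 = 320 (Pollak)
Example (4,5,1) → sorted (1,4,5): b_i ≤ 4+i ∀i, a PF.

320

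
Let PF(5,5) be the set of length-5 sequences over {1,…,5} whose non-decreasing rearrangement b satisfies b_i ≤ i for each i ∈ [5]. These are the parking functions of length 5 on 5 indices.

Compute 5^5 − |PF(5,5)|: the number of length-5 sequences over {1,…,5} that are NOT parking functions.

1829

Count = 1·6^4 = 1·1296 = 1296 (Konheim–Weiss)
One tuple (3,4,3,4,3) → sorted (3,3,3,4,4): b_1=3>1, not a PF.
5^5 − 1296 = 3125 − 1296 = 1829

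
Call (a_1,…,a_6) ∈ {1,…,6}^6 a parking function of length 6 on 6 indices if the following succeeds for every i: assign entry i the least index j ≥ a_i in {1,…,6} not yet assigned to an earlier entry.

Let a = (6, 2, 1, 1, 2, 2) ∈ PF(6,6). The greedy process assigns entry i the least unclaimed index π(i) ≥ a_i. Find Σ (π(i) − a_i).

Σπ = 21 ({1..6} each once); Σa = 6+2+1+1+2+2 = 14; disp = 21−14 = 7.

7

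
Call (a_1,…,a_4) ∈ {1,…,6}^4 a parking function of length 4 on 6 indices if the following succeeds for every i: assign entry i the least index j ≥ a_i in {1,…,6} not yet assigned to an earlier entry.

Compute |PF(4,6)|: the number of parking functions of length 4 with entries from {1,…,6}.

1029

#PF = (6−4+1)·(6+1)^(4−1) = 3 · 343 = 1029 (Konheim–Weiss)
E.g. (4,3,2,4) → sorted (2,3,4,4): b_i ≤ 2+i ∀i, a PF.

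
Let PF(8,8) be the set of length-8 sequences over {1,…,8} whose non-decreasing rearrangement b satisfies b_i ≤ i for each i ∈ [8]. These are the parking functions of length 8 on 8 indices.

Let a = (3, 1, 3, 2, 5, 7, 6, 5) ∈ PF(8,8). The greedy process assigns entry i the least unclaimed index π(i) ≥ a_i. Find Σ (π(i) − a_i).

4

Σπ(i) = 1+…+8 = 36; Σa = 3+1+3+2+5+7+6+5 = 32; disp = 36−32 = 4.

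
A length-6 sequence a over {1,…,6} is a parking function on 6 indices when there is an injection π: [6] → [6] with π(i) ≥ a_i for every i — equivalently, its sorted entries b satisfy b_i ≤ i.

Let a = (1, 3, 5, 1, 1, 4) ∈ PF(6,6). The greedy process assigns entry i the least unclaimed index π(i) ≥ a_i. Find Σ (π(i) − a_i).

6

Σπ = 6·7/2 = 21 (π permutes [6]); Σa = 1+3+5+1+1+4 = 15; disp = 21−15 = 6.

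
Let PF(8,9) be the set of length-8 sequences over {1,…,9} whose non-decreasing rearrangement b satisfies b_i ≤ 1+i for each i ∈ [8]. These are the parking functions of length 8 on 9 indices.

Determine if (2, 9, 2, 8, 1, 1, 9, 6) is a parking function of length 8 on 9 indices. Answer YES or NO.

NO

Rearranged: b = (1, 1, 2, 2, 6, 8, 9, 9).
  b_1=1 ≤ 2
  b_2=1 ≤ 3
  b_3=2 ≤ 4
  b_4=2 ≤ 5
  b_5=6 ≤ 6
  b_6=8 > 7
  fails at i=6 ⇒ NO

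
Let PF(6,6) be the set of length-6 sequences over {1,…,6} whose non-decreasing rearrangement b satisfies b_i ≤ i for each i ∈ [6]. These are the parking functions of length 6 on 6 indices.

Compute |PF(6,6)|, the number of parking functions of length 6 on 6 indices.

|PF(6,6)| = (7−6)·7^(6−1) = 1×16807 = 16807 (Konheim–Weiss)
Check (1,3,5,6,3,1) → sorted (1,1,3,3,5,6): b_i ≤ i ∀i, a PF.

16807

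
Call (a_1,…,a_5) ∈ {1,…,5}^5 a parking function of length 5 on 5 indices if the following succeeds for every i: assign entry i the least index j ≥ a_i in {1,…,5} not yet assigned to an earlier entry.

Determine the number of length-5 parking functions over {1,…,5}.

1296

#PF = (5+1−5)·(5+1)^{5−1} = 1 · 1296 = 1296 (Pollak)
E.g. (1,3,1,5,3) → sorted (1,1,3,3,5): b_i ≤ i ∀i, a PF.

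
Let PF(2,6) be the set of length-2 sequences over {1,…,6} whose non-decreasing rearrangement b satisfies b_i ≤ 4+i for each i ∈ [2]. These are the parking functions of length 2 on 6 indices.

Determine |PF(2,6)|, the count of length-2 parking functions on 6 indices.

35

Count = (6−2+1)·(6+1)^(2−1) = 5 · 7 = 35 [KW]
E.g. (5,4) → sorted (4,5): b_i ≤ 4+i ∀i, a PF.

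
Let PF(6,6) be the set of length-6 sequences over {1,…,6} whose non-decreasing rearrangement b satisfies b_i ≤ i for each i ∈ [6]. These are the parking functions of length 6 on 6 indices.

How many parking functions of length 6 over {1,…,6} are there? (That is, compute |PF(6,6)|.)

16807

|PF| = (6−6+1)·(6+1)^(6−1) = 1 · 16807 = 16807 [KW]
Check (1,6,1,3,5,4) → sorted (1,1,3,4,5,6): b_i ≤ i ∀i, a PF.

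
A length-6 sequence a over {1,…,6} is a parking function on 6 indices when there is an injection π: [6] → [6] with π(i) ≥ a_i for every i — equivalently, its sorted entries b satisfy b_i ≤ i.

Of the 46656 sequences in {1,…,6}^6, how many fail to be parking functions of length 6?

29849

|PF| = (6+1−6)·(6+1)^{6−1} = 1·16807 = 16807 (Pollak)
E.g. (6,4,4,6,4,1) → sorted (1,4,4,4,6,6): b_2=4>2, not a PF.
6^6 − 16807 = 46656 − 16807 = 29849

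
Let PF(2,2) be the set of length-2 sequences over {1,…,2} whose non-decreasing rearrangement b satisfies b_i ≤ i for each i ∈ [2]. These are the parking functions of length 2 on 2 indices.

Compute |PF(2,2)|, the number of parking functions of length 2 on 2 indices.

3

#PF = 1·3^1 = 1 · 3 = 3 (Pollak)
E.g. (1,2) → sorted (1,2): b_i ≤ i ∀i, a PF.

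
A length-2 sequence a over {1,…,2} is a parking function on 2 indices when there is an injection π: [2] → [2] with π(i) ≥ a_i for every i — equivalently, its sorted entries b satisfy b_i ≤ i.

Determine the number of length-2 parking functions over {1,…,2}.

3

Count = (3−2)·3^(2−1) = 1·3 = 3
Check (2,1) → sorted (1,2): b_i ≤ i ∀i, a PF.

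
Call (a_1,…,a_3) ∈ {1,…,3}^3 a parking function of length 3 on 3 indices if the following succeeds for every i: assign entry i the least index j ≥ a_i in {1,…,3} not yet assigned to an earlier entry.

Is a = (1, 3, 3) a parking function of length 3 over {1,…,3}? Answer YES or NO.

Order a: b = (1, 3, 3).
  b_1=1 ≤ 1
  b_2=3 > 2
  fails at i=2 ⇒ NO

NO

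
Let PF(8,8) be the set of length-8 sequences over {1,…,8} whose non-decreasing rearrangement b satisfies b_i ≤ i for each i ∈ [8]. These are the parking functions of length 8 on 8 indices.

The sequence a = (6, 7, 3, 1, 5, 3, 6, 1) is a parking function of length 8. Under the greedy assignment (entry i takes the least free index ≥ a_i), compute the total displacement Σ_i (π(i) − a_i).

Σπ(i) = 1+…+8 = 36; Σa = 6+7+3+1+5+3+6+1 = 32; disp = 36−32 = 4.

4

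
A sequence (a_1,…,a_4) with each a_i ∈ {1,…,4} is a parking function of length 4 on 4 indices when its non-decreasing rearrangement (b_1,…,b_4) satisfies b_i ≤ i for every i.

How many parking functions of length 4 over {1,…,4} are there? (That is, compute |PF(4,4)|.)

#PF = (4+1−4)·(4+1)^{4−1} = 1·125 = 125 (Konheim–Weiss)
Example (2,2,4,1) → sorted (1,2,2,4): b_i ≤ i ∀i, a PF.

125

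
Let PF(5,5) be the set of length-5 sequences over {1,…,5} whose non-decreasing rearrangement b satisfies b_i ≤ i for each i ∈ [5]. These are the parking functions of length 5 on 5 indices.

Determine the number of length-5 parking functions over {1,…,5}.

1296

Count = 1·6^4 = 1·1296 = 1296 (Konheim–Weiss)
E.g. (1,1,3,4,4) → sorted (1,1,3,4,4): b_i ≤ i ∀i, a PF.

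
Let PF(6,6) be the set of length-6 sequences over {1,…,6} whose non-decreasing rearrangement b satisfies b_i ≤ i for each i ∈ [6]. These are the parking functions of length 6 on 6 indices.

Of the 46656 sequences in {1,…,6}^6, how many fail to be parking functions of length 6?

29849

Count = (6−6+1)·(6+1)^(6−1) = 1×16807 = 16807 (Pollak)
One tuple (5,2,5,6,6,6) → sorted (2,5,5,6,6,6): b_1=2>1, not a PF.
So 46656 − 16807 = 29849 fail.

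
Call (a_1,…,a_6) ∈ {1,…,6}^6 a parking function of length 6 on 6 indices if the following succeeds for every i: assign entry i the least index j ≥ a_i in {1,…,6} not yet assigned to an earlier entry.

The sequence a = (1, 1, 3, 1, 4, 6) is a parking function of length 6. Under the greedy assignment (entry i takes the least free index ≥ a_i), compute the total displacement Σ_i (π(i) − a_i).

Σπ = 6·7/2 = 21 (π permutes [6]); Σa = 1+1+3+1+4+6 = 16; disp = 21−16 = 5.

5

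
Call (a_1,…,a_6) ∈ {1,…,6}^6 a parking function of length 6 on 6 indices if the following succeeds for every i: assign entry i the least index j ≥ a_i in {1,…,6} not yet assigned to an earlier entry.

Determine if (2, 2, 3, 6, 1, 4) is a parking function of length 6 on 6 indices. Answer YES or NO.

YES

Order a: b = (1, 2, 2, 3, 4, 6).
  b_1=1 ≤ 1
  b_2=2 ≤ 2
  b_3=2 ≤ 3
  b_4=3 ≤ 4
  b_5=4 ≤ 5
  b_6=6 ≤ 6
All bounds hold ⇒ YES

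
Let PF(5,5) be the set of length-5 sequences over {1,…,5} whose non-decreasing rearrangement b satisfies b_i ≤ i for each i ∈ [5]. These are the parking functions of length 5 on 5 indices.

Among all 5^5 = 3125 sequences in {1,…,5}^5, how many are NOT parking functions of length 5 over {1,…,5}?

1829

#PF = 1·6^4 = 1·1296 = 1296
E.g. (4,5,3,4,1) → sorted (1,3,4,4,5): b_2=3>2, not a PF.
5^5 − 1296 = 3125 − 1296 = 1829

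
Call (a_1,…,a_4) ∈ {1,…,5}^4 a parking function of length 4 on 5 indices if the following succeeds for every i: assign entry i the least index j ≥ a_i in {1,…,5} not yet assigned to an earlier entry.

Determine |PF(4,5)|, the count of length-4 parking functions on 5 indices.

Count = 2·6^3 = 2×216 = 432
Check (1,1,4,5) → sorted (1,1,4,5): b_i ≤ 1+i ∀i, a PF.

432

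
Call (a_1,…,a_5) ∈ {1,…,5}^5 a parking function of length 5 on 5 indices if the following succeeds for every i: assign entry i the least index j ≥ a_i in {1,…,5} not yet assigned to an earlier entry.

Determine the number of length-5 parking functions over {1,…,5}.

Count = 1·6^4 = 1·1296 = 1296 (Konheim–Weiss)
E.g. (3,3,2,1,1) → sorted (1,1,2,3,3): b_i ≤ i ∀i, a PF.

1296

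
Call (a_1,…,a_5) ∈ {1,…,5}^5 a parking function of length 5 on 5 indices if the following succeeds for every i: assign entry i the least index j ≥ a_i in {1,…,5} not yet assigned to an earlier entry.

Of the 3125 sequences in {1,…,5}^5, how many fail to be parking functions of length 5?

Count = (5−5+1)·(5+1)^(5−1) = 1·1296 = 1296 [KW]
One tuple (5,4,4,1,4) → sorted (1,4,4,4,5): b_2=4>2, not a PF.
5^5 − 1296 = 3125 − 1296 = 1829

1829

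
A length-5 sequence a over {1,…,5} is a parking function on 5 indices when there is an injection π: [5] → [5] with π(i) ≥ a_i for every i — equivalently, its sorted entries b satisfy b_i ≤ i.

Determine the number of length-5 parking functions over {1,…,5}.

|PF| = 1·6^4 = 1×1296 = 1296 [KW]
One tuple (4,1,5,1,1) → sorted (1,1,1,4,5): b_i ≤ i ∀i, a PF.

1296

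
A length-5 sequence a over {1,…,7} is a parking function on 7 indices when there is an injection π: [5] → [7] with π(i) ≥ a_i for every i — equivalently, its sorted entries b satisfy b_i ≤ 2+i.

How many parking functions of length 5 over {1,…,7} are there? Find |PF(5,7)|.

Count = (8−5)·8^(5−1) = 3 · 4096 = 12288 (Konheim–Weiss)
Example (6,1,5,5,1) → sorted (1,1,5,5,6): b_i ≤ 2+i ∀i, a PF.

12288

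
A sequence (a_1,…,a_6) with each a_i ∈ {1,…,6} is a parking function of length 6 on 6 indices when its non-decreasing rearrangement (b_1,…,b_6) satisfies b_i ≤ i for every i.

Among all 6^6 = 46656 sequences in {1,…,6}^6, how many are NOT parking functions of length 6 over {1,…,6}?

|PF| = (7−6)·7^(6−1) = 1·16807 = 16807 [KW]
One tuple (6,3,6,6,1,4) → sorted (1,3,4,6,6,6): b_2=3>2, not a PF.
So 46656 − 16807 = 29849 fail.

29849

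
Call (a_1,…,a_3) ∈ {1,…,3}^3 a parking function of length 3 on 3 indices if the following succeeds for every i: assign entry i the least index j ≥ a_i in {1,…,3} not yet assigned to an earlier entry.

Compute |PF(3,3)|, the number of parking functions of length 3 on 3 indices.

Count = (3−3+1)·(3+1)^(3−1) = 1×16 = 16
Example (2,2,1) → sorted (1,2,2): b_i ≤ i ∀i, a PF.

16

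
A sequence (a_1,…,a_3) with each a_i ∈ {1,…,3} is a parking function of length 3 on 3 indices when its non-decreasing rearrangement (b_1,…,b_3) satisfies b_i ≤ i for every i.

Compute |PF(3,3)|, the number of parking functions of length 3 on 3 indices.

#PF = (4−3)·4^(3−1) = 1·16 = 16 (Pollak)
One tuple (2,1,3) → sorted (1,2,3): b_i ≤ i ∀i, a PF.

16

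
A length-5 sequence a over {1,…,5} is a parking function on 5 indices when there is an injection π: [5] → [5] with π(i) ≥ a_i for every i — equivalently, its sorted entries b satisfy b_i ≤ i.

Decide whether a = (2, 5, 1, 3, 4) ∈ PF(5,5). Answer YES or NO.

Rearranged: b = (1, 2, 3, 4, 5).
  b_1=1 ≤ 1
  b_2=2 ≤ 2
  b_3=3 ≤ 3
  b_4=4 ≤ 4
  b_5=5 ≤ 5
All bounds hold ⇒ YES

YES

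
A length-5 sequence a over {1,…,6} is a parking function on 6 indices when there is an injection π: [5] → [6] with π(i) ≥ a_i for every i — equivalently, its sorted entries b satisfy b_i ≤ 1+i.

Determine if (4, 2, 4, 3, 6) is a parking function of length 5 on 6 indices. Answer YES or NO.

YES

Sorted: b = (2, 3, 4, 4, 6).
  b_1=2 ≤ 2
  b_2=3 ≤ 3
  b_3=4 ≤ 4
  b_4=4 ≤ 5
  b_5=6 ≤ 6
All bounds hold ⇒ YES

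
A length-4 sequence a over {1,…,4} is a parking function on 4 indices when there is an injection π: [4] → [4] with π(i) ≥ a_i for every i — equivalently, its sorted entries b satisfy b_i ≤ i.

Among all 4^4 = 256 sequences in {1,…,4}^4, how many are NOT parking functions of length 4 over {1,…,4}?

|PF(4,4)| = (4−4+1)·(4+1)^(4−1) = 1×125 = 125 (Pollak)
Example (3,4,4,4) → sorted (3,4,4,4): b_1=3>1, not a PF.
4^4 − 125 = 256 − 125 = 131

131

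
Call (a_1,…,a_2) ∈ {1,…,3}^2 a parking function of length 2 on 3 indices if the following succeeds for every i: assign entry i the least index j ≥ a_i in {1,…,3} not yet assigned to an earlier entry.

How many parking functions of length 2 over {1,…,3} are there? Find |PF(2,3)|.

|PF(2,3)| = (3+1−2)·(3+1)^{2−1} = 2·4 = 8 [KW]
Example (2,1) → sorted (1,2): b_i ≤ 1+i ∀i, a PF.

8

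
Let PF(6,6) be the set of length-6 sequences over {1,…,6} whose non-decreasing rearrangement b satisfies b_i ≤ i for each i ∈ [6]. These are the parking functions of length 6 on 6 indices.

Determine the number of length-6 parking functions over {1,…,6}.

16807

|PF| = (6+1−6)·(6+1)^{6−1} = 1×16807 = 16807
Check (1,1,2,4,2,6) → sorted (1,1,2,2,4,6): b_i ≤ i ∀i, a PF.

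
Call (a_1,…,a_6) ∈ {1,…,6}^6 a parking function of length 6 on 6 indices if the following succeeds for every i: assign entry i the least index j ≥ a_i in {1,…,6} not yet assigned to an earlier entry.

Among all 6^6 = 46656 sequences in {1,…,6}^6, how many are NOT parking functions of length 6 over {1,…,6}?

Count = (6−6+1)·(6+1)^(6−1) = 1 · 16807 = 16807 [KW]
Example (5,3,5,6,2,3) → sorted (2,3,3,5,5,6): b_1=2>1, not a PF.
So 46656 − 16807 = 29849 fail.

29849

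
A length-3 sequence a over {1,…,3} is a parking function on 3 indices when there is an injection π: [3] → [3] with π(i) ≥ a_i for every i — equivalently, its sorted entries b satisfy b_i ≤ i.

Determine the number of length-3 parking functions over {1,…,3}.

16

#PF = (4−3)·4^(3−1) = 1×16 = 16
One tuple (2,1,1) → sorted (1,1,2): b_i ≤ i ∀i, a PF.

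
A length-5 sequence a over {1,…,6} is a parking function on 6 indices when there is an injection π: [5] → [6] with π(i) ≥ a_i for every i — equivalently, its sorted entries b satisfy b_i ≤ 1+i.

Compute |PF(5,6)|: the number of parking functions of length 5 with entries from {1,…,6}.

|PF(5,6)| = (6+1−5)·(6+1)^{5−1} = 2×2401 = 4802
E.g. (2,1,1,6,3) → sorted (1,1,2,3,6): b_i ≤ 1+i ∀i, a PF.

4802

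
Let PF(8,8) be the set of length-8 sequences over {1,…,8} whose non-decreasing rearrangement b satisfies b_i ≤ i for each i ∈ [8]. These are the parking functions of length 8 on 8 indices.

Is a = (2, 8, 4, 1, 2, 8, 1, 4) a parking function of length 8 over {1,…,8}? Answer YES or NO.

Sorted: b = (1, 1, 2, 2, 4, 4, 8, 8).
  b_1=1 ≤ 1
  b_2=1 ≤ 2
  b_3=2 ≤ 3
  b_4=2 ≤ 4
  b_5=4 ≤ 5
  b_6=4 ≤ 6
  b_7=8 > 7
  fails at i=7 ⇒ NO

NO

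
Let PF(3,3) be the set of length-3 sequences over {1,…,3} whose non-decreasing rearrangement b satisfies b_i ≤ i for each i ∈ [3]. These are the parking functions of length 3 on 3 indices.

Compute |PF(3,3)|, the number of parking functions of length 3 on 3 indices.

|PF(3,3)| = (4−3)·4^(3−1) = 1×16 = 16 (Konheim–Weiss)
E.g. (1,1,2) → sorted (1,1,2): b_i ≤ i ∀i, a PF.

16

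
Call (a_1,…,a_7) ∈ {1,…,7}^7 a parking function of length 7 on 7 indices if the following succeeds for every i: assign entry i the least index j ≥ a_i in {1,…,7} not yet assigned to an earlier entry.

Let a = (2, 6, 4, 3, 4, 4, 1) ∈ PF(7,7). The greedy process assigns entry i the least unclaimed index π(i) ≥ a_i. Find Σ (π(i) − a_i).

Σπ(i) = 1+…+7 = 28; Σa = 2+6+4+3+4+4+1 = 24; disp = 28−24 = 4.

4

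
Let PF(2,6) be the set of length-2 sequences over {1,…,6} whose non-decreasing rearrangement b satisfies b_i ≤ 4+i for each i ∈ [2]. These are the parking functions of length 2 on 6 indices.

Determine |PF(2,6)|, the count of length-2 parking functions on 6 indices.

#PF = (6−2+1)·(6+1)^(2−1) = 5×7 = 35 [KW]
Check (5,5) → sorted (5,5): b_i ≤ 4+i ∀i, a PF.

35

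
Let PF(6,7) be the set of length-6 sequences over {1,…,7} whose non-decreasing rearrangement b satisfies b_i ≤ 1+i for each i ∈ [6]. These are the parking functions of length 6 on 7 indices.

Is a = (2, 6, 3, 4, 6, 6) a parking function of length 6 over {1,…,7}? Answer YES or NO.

NO

Order a: b = (2, 3, 4, 6, 6, 6).
  b_1=2 ≤ 2
  b_2=3 ≤ 3
  b_3=4 ≤ 4
  b_4=6 > 5
  fails at i=4 ⇒ NO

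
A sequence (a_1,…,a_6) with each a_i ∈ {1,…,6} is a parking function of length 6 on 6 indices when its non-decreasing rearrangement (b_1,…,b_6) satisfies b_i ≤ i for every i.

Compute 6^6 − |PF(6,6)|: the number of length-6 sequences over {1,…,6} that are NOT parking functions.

29849

#PF = (6−6+1)·(6+1)^(6−1) = 1 · 16807 = 16807 (Pollak)
Example (4,4,2,5,4,5) → sorted (2,4,4,4,5,5): b_1=2>1, not a PF.
So 46656 − 16807 = 29849 fail.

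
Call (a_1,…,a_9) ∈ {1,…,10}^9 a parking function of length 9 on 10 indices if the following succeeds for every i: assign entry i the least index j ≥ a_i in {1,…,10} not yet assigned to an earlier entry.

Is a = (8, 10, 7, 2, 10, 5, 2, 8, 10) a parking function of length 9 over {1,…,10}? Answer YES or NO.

NO

Rearranged: b = (2, 2, 5, 7, 8, 8, 10, 10, 10).
  b_1=2 ≤ 2
  b_2=2 ≤ 3
  b_3=5 > 4
  fails at i=3 ⇒ NO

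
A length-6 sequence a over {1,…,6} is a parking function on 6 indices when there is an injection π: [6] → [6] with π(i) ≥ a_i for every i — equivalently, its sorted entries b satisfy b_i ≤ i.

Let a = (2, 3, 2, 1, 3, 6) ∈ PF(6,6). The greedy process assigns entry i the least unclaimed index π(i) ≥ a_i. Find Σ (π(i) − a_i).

Σπ = 6·7/2 = 21 (π permutes [6]); Σa = 2+3+2+1+3+6 = 17; disp = 21−17 = 4.

4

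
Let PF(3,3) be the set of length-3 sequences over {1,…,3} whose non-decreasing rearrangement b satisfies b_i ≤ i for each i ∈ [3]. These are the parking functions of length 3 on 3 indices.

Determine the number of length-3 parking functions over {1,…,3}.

16

|PF(3,3)| = (3−3+1)·(3+1)^(3−1) = 1·16 = 16
E.g. (3,1,2) → sorted (1,2,3): b_i ≤ i ∀i, a PF.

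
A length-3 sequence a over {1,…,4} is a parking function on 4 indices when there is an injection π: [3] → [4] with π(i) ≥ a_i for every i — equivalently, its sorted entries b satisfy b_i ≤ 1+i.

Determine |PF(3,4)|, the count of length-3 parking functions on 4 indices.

50

|PF(3,4)| = (4+1−3)·(4+1)^{3−1} = 2×25 = 50
Check (3,4,2) → sorted (2,3,4): b_i ≤ 1+i ∀i, a PF.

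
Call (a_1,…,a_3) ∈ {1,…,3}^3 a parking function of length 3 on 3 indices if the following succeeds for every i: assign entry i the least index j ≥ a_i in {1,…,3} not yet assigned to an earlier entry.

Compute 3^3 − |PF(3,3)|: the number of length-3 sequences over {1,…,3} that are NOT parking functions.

11

#PF = 1·4^2 = 1·16 = 16 [KW]
Example (3,2,3) → sorted (2,3,3): b_1=2>1, not a PF.
So 27 − 16 = 11 fail.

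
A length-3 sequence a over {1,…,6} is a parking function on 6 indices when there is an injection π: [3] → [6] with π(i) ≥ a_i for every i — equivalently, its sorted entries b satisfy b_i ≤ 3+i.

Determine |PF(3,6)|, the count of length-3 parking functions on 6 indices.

Count = (6+1−3)·(6+1)^{3−1} = 4·49 = 196 (Konheim–Weiss)
Example (4,2,3) → sorted (2,3,4): b_i ≤ 3+i ∀i, a PF.

196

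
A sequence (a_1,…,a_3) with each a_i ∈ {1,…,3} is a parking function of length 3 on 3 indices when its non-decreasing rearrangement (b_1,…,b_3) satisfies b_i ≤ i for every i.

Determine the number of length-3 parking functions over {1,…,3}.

|PF| = (4−3)·4^(3−1) = 1×16 = 16 (Pollak)
Example (1,2,2) → sorted (1,2,2): b_i ≤ i ∀i, a PF.

16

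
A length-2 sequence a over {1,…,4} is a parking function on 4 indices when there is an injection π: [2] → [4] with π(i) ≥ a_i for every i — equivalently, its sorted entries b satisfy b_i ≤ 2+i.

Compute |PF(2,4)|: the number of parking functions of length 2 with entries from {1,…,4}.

|PF(2,4)| = (5−2)·5^(2−1) = 3 · 5 = 15 (Konheim–Weiss)
One tuple (3,2) → sorted (2,3): b_i ≤ 2+i ∀i, a PF.

15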